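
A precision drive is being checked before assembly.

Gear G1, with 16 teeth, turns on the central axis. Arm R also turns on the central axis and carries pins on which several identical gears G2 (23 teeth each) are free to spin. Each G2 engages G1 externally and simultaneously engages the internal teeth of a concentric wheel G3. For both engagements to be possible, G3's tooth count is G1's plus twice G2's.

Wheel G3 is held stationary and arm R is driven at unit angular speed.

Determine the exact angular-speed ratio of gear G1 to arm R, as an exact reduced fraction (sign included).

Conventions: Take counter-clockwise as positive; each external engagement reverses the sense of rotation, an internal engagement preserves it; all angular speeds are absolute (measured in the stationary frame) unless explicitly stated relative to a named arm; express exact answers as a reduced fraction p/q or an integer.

39/8

recognized (axles ride arm R): planetary set, 16/23/62 teeth
ring teeth: 16 + 2·23 = 62
16(ω_sun−ω_arm) = −62(ω_ring−ω_arm),  ω_ring = 0, ω_arm = 1
ω_sun = 1 − (62/16)(0−1) = 39/8
ω_out/ω_in = 39/8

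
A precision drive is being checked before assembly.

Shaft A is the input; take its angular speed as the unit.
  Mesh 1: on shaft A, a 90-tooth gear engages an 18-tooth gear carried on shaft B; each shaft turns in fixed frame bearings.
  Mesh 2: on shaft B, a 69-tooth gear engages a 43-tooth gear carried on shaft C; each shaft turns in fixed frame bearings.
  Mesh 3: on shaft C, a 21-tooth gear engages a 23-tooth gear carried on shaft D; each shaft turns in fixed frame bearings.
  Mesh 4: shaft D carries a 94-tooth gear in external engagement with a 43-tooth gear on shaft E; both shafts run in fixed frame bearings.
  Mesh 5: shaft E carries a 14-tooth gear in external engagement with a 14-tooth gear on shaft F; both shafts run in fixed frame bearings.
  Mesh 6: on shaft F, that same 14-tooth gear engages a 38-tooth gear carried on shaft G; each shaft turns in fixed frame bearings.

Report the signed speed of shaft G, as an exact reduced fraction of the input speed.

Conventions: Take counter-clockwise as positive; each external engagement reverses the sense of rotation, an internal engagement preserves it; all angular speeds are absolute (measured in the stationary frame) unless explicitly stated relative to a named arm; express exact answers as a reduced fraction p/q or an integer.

207270/35131

6-mesh fixed-axis compound train (all bearings frame-fixed)
mesh 1 [90T→18T]: |ω|/ω_in = 1×90/18 = 5, sense flips to −
mesh 2 [69T→43T]: |ω|/ω_in = 5×69/43 = 345/43, sense flips to +
mesh 3 [21T→23T]: |ω|/ω_in = (345/43)×21/23 = 315/43, sense flips to −
mesh 4 [94T→43T]: |ω|/ω_in = (315/43)×94/43 = 29610/1849, sense flips to +
mesh 5 [14T→14T]: |ω|/ω_in = (29610/1849)×14/14 = 29610/1849, sense flips to −
mesh 6 [14T→38T]: |ω|/ω_in = (29610/1849)×14/38 = 207270/35131, sense flips to +
signed output speed (× input speed) = 207270/35131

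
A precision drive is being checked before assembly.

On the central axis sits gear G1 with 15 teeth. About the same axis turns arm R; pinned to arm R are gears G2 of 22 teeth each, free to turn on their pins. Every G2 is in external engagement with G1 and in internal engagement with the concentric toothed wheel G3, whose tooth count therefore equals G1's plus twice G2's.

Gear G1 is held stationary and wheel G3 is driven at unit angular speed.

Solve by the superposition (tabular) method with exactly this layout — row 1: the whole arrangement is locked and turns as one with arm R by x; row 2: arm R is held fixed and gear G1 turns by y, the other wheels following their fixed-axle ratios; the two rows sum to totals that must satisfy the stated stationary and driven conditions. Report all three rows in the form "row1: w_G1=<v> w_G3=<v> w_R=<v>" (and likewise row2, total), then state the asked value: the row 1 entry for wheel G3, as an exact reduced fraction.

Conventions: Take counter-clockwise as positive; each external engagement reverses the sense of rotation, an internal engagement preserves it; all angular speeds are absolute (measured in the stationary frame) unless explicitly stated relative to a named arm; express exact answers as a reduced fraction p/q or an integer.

row1: w_G1=59/74 w_G3=59/74 w_R=59/74
row2: w_G1=-59/74 w_G3=15/74 w_R=0
total: w_G1=0 w_G3=1 w_R=59/74
asked value: 59/74

class = planetary set [G3 = 15+2·22 = 59; Willis about the carrier]
row 1: whole set turns with the arm by x
row 2 — arm fixed, fixed-axis ratios: sun y, ring −(15/59)·y, arm 0
boundary: total ω_sun = x + y = 0 and total ω_ring = x − (15/59)·y = 1  ⇒  y = -59/74, x = 59/74
row 2 ring = −(15/59)·(-59/74) = 15/74
totals (row 1 + row 2): sun 59/74 + (-59/74) = 0, ring 59/74 + 15/74 = 1, arm 59/74 + 0 = 59/74
asked cell (row1, ring) = 59/74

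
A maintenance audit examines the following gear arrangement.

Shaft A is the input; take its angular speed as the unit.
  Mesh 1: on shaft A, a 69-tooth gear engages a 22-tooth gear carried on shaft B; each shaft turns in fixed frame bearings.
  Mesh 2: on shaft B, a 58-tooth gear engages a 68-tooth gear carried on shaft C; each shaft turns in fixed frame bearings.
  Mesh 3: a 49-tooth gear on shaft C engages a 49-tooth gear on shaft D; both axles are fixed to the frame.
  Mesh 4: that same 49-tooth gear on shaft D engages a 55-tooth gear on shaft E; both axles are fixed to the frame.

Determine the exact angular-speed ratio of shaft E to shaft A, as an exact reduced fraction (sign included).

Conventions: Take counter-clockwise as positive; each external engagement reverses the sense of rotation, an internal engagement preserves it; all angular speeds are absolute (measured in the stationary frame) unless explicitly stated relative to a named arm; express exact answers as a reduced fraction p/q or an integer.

98049/41140

class = fixed-axis compound train [4 meshes; 4 ratios multiply, 4 sense flips]
mesh 1 [69T→22T]: running ratio 69/22, sense −
mesh 2 [58T→68T]: running ratio 2001/748, sense +
mesh 3 [49T→49T]: running ratio 2001/748, sense −
mesh 4 [49T→55T]: running ratio 98049/41140, sense +
ω_out/ω_in = 98049/41140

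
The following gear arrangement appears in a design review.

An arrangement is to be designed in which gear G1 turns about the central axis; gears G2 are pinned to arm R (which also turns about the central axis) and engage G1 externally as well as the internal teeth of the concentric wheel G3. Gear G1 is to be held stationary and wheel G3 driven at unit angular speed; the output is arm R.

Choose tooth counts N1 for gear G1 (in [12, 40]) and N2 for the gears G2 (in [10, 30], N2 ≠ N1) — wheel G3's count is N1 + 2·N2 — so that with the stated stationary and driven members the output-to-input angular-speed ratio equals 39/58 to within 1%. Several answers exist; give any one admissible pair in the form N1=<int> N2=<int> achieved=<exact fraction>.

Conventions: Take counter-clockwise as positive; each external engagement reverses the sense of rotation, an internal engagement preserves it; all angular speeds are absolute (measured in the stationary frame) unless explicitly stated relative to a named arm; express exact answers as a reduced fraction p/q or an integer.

N1=19 N2=10 achieved=39/58

topology: planetary set — design target 39/58, arm = carrier (Willis)
Willis with ω_sun = 0: ω_arm/ω_ring = N3/(N1+N3); set equal to 39/58  ⇒  N3/N1 = (39/58)/(1 − 39/58) = 39/19
N3 = N1 + 2·N2  ⇒  N2/N1 = (N3/N1 − 1)/2 = (39/19 − 1)/2 = 10/19
smallest multiple with N1 ≥ 12 and N2 ≥ 10: k = 1  ⇒  N1 = 1·19 = 19, N2 = 1·10 = 10 (N1 ≤ 40, N2 ≤ 30, N2 ≠ N1 ✓), N3 = 19 + 2·10 = 39
check: N3/(N1+N3) with N1 = 19, N3 = 39 gives 39/58; |achieved − target| = 0 ≤ 39/5800 ✓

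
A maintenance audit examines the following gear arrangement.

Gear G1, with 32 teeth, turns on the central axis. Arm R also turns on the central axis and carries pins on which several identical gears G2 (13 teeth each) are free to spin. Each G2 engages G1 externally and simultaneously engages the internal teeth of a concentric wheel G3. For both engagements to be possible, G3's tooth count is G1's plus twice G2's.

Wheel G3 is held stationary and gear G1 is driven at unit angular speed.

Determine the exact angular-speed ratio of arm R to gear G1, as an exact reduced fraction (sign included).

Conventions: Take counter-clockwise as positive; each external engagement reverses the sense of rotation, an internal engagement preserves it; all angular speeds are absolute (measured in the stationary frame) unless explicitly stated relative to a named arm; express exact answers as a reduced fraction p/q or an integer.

planetary set (32T centre, 13T on arm, 58T internal) — Willis relation
ring teeth: 32 + 2·13 = 58
32(ω_sun−ω_arm) = −58(ω_ring−ω_arm),  ω_ring = 0, ω_sun = 1
32(1−ω_arm) = −58(0−ω_arm)  ⇒  90·ω_arm = 32  ⇒  ω_arm = 16/45
ω_out/ω_in = 16/45

16/45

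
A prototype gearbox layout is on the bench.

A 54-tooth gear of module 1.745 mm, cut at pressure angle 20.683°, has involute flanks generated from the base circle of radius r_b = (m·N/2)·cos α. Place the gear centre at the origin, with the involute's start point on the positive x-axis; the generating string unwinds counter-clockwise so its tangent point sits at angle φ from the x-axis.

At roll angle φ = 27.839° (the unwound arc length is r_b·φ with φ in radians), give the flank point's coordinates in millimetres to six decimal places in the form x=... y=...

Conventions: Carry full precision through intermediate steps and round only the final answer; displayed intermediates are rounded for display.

recognized (one wheel, involute flank): single-mesh tooth geometry, m = 1.745, N = 54
pitch radius r_p = m·N/2 = 1.745·54/2 = 47.115000
base radius r_b = r_p·cos α = 47.115000·cos 20.683° = 44.078385
roll angle φ = 27.839° = 0.48588221 rad
x = r_b·(cos φ + φ·sin φ) = 48.978349
y = r_b·(sin φ − φ·cos φ) = 1.645924

x=48.978349 y=1.645924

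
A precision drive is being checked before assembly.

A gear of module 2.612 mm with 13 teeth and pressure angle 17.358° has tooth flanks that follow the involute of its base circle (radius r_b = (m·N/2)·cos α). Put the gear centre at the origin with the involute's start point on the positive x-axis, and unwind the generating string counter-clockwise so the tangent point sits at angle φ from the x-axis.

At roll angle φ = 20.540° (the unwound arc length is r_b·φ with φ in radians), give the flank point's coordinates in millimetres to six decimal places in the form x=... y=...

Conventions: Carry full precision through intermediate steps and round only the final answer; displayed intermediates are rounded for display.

recognized (one wheel, involute flank): single-mesh tooth geometry, m = 2.612, N = 13
pitch radius r_p = m·N/2 = 2.612·13/2 = 16.978000
base radius r_b = r_p·cos α = 16.978000·cos 17.358° = 16.204810
roll angle φ = 20.540° = 0.35849063 rad
x = r_b·(cos φ + φ·sin φ) = 17.212877
y = r_b·(sin φ − φ·cos φ) = 0.245677

x=17.212877 y=0.245677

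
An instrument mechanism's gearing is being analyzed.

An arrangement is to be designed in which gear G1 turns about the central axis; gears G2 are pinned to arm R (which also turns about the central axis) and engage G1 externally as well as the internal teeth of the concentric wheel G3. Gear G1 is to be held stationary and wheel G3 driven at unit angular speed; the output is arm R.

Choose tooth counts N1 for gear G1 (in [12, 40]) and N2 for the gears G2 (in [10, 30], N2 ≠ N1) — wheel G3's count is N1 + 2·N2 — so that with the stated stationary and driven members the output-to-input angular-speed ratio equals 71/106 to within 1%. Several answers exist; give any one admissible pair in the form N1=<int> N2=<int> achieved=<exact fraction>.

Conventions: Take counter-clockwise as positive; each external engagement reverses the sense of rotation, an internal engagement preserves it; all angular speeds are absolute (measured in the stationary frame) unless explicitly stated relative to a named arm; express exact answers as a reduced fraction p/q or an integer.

N1=35 N2=18 achieved=71/106

class = planetary set [ratio 71/106 wanted; Willis about the carrier]
Willis with ω_sun = 0: ω_arm/ω_ring = N3/(N1+N3); set equal to 71/106  ⇒  N3/N1 = (71/106)/(1 − 71/106) = 71/35
N3 = N1 + 2·N2  ⇒  N2/N1 = (N3/N1 − 1)/2 = (71/35 − 1)/2 = 18/35
smallest multiple with N1 ≥ 12 and N2 ≥ 10: k = 1  ⇒  N1 = 1·35 = 35, N2 = 1·18 = 18 (N1 ≤ 40, N2 ≤ 30, N2 ≠ N1 ✓), N3 = 35 + 2·18 = 71
check: N3/(N1+N3) with N1 = 35, N3 = 71 gives 71/106; |achieved − target| = 0 ≤ 71/10600 ✓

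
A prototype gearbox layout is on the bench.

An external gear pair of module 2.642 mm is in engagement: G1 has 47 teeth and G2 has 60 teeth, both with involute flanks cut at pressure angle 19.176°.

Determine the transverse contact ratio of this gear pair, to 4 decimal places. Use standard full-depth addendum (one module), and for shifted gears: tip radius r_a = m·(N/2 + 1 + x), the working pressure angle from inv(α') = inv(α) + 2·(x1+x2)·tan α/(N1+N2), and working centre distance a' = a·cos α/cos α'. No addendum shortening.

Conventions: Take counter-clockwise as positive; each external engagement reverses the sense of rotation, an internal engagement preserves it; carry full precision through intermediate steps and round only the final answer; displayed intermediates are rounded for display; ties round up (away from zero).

single-mesh involute tooth geometry (47T engaging 60T at module 2.642)
base radii: r_b1 = 58.642043, r_b2 = 74.862183
tip radii: r_a1 = 64.729000, r_a2 = 81.902000
no profile shift: α' = α, a' = a
action lengths: √(r_a1²−r_b1²) = 27.403543, √(r_a2²−r_b2²) = 33.220343
base pitch p_b = π·m·cos α = 7.839549
CR = (27.403543 + 33.220343 − 141.347000·sin 19.17600°)/7.839549 = 1.810753
contact ratio ≈ 1.8108

1.8108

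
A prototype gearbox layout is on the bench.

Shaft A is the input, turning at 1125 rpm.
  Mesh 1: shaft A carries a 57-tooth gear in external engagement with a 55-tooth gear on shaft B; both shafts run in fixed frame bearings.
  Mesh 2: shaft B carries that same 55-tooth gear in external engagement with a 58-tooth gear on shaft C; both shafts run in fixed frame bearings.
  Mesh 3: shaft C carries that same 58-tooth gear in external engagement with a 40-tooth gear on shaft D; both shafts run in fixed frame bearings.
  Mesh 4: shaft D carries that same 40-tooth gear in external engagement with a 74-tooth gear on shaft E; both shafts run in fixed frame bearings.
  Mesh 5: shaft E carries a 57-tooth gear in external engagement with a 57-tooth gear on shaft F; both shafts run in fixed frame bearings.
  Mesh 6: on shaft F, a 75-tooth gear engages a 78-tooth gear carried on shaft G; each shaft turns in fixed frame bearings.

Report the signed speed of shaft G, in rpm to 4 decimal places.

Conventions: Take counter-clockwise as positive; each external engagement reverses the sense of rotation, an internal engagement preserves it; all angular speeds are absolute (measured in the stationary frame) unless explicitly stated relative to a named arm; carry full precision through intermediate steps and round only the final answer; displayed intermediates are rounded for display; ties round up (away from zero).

+833.2251 rpm

topology: fixed-axis compound train — 6 meshes, A→G
mesh 1 [57T→55T]: ω = 1125.0000×57/55 = 1165.9091 rpm, sense flips to −
mesh 2 [55T→58T]: ω = 1165.9091×55/58 = 1105.6034 rpm, sense flips to +
mesh 3 [58T→40T]: ω = 1105.6034×58/40 = 1603.1250 rpm, sense flips to −
mesh 4 [40T→74T]: ω = 1603.1250×40/74 = 866.5541 rpm, sense flips to +
mesh 5 [57T→57T]: ω = 866.5541×57/57 = 866.5541 rpm, sense flips to −
mesh 6 [75T→78T]: ω = 866.5541×75/78 = 833.2251 rpm, sense flips to +
signed output speed = +833.2251 rpm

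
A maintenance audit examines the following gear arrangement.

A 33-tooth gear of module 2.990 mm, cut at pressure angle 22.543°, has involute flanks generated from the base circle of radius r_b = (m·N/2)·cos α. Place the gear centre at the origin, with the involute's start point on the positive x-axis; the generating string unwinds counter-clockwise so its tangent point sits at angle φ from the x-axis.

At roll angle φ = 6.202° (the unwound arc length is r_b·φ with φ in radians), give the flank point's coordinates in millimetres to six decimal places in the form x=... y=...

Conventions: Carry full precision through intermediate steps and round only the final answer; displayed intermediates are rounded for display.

class = single-mesh tooth geometry [base-circle involute, m = 2.990, 33T]
pitch radius r_p = m·N/2 = 2.990·33/2 = 49.335000
base radius r_b = r_p·cos α = 49.335000·cos 22.543° = 45.565415
roll angle φ = 6.202° = 0.10824532 rad
x = r_b·(cos φ + φ·sin φ) = 45.831580
y = r_b·(sin φ − φ·cos φ) = 0.019241

x=45.831580 y=0.019241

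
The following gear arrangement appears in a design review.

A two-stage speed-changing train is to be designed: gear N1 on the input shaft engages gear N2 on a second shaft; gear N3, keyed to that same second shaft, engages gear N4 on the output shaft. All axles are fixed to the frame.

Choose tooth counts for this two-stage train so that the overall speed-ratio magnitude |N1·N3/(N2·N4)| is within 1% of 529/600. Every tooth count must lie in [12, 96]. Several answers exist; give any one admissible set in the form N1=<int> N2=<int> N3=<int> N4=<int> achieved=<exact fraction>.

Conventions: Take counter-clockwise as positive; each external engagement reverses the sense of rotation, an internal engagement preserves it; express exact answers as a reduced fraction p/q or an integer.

class = fixed-axis compound train [2-stage, 529/600 wanted]
target = 529/600 in lowest terms: an exact hit needs N1·N3 = k·529 and N2·N4 = k·600 for one integer k, every count in [12, 96]; additionally prefer no 1:1 stage (N1 ≠ N2, N3 ≠ N4)
k = 1: N1·N3 = 529 = 23·23, N2·N4 = 600 = 12·50
achieved = 23·23/(12·50) = 529/600; |achieved − target| = 0 ≤ 529/60000 ✓

N1=23 N2=12 N3=23 N4=50 achieved=529/600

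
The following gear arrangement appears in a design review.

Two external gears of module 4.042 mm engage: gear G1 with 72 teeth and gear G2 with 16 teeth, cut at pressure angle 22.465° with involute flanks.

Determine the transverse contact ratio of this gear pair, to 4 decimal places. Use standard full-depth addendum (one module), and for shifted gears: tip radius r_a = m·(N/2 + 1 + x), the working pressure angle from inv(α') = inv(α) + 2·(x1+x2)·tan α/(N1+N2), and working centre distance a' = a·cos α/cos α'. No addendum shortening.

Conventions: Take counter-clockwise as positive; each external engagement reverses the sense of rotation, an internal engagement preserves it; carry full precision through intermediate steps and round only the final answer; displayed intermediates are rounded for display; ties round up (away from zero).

recognized (one external pair, fixed centres): single-mesh tooth geometry, m = 4.042, N1 = 72, N2 = 16
base radii: r_b1 = 134.469550, r_b2 = 29.882122
tip radii: r_a1 = 149.554000, r_a2 = 36.378000
no profile shift: α' = α, a' = a
action lengths: √(r_a1²−r_b1²) = 65.454864, √(r_a2²−r_b2²) = 20.746510
base pitch p_b = π·m·cos α = 11.734682
CR = (65.454864 + 20.746510 − 177.848000·sin 22.46500°)/11.734682 = 1.554561
contact ratio ≈ 1.5546

1.5546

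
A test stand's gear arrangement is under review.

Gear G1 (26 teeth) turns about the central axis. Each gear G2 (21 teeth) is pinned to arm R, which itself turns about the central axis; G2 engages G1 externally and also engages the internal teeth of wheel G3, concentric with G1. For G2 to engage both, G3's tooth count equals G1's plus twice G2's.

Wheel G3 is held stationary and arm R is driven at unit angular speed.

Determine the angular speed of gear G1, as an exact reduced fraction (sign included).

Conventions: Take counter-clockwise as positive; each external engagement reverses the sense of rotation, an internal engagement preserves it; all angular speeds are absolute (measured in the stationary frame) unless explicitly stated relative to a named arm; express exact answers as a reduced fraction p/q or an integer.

47/13

recognized (axles ride arm R): planetary set, 26/21/68 teeth
ring teeth: 26 + 2·21 = 68
26(ω_sun−ω_arm) = −68(ω_ring−ω_arm),  ω_ring = 0, ω_arm = 1
ω_sun = 1 − (68/26)(0−1) = 47/13
exact speed ratio = 47/13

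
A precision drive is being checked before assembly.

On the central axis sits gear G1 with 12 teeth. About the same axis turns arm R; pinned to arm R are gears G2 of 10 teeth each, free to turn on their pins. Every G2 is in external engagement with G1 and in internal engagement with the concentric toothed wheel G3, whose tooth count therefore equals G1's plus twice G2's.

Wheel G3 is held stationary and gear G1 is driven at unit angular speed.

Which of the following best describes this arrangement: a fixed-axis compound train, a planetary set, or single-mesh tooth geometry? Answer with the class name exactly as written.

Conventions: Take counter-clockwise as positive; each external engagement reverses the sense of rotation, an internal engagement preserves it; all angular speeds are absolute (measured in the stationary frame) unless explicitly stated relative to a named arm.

recognized (axles ride arm R): planetary set, 12/10/32 teeth
classification: planetary set

planetary set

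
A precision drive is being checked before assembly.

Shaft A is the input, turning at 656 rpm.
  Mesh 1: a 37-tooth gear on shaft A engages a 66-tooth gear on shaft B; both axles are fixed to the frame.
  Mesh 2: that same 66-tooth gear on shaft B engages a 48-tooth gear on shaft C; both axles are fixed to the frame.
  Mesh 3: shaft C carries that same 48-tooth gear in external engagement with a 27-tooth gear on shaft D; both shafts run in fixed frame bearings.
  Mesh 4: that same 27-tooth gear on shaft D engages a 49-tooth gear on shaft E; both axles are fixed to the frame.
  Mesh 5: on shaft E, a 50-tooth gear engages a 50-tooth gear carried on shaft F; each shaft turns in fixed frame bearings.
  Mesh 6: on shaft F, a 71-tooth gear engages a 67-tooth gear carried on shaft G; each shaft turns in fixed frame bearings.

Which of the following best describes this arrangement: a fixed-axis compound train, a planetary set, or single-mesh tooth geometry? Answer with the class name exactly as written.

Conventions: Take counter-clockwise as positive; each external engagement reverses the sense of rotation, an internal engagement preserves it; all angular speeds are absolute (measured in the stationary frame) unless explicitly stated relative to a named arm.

fixed-axis compound train

recognized (7 fixed axles, 6 meshes): fixed-axis compound train
classification: fixed-axis compound train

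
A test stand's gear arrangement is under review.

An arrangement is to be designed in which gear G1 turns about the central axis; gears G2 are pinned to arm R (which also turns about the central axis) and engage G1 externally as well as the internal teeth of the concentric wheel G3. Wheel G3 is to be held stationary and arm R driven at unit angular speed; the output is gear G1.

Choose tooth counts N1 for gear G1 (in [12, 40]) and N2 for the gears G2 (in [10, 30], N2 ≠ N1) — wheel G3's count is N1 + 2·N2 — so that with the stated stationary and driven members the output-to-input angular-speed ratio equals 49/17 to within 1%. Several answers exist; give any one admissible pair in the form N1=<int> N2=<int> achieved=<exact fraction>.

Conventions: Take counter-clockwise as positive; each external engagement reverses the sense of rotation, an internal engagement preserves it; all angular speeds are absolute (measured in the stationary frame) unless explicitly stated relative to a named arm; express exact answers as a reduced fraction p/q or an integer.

planetary set to be sized for 49/17 (Willis relation)
Willis with ω_ring = 0: ω_sun/ω_arm = (N1+N3)/N1; set equal to 49/17  ⇒  N3/N1 = 49/17 − 1 = 32/17
N3 = N1 + 2·N2  ⇒  N2/N1 = (N3/N1 − 1)/2 = (32/17 − 1)/2 = 15/34
smallest multiple with N1 ≥ 12 and N2 ≥ 10: k = 1  ⇒  N1 = 1·34 = 34, N2 = 1·15 = 15 (N1 ≤ 40, N2 ≤ 30, N2 ≠ N1 ✓), N3 = 34 + 2·15 = 64
check: (N1+N3)/N1 with N1 = 34, N3 = 64 gives 49/17; |achieved − target| = 0 ≤ 49/1700 ✓

N1=34 N2=15 achieved=49/17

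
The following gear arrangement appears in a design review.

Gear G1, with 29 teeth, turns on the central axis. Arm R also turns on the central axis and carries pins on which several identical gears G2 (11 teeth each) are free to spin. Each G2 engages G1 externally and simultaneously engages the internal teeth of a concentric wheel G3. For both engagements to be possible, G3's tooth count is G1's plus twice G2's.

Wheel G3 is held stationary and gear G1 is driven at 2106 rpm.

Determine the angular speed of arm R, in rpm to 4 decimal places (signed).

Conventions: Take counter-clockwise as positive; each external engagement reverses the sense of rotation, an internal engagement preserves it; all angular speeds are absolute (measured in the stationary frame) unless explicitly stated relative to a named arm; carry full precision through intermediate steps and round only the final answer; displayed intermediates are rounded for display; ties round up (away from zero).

planetary set (29T centre, 11T on arm, 51T internal) — Willis relation
normalise by the input: solve with ω_sun = 1, then scale by 2106 rpm
ring teeth: 29 + 2·11 = 51
29(ω_sun−ω_arm) = −51(ω_ring−ω_arm),  ω_ring = 0, ω_sun = 1
29(1−ω_arm) = −51(0−ω_arm)  ⇒  80·ω_arm = 29  ⇒  ω_arm = 29/80
scale: ω_arm = 29/80 × 2106 rpm = +763.4250 rpm

+763.4250 rpm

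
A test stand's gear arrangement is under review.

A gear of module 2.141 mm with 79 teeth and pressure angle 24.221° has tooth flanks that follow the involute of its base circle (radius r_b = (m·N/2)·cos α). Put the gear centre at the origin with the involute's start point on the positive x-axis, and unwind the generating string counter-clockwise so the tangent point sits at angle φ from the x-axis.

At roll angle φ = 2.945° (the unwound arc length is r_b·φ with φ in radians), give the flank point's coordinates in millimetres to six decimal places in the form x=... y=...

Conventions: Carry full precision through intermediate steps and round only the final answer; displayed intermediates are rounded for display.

x=77.226644 y=0.003490

single-mesh involute tooth geometry (79T wheel at module 2.141)
pitch radius r_p = m·N/2 = 2.141·79/2 = 84.569500
base radius r_b = r_p·cos α = 84.569500·cos 24.221° = 77.124831
roll angle φ = 2.945° = 0.05139995 rad
x = r_b·(cos φ + φ·sin φ) = 77.226644
y = r_b·(sin φ − φ·cos φ) = 0.003490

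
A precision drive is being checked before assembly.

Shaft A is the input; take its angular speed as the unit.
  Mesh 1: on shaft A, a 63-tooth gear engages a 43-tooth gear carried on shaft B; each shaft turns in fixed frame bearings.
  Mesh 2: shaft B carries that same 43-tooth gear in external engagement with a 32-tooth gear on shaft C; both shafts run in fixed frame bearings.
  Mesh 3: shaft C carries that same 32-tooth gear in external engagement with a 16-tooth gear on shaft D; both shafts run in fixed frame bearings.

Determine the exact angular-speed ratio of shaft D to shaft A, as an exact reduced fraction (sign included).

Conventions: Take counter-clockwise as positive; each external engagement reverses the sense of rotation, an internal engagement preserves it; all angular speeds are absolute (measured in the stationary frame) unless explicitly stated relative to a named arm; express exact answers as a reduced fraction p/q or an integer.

class = fixed-axis compound train [3 meshes; 3 ratios multiply, 3 sense flips]
mesh 1 [63T→43T]: running ratio 63/43, sense −
mesh 2 [43T→32T]: running ratio 63/32, sense +
mesh 3 [32T→16T]: running ratio 63/16, sense −
ω_out/ω_in = -63/16

-63/16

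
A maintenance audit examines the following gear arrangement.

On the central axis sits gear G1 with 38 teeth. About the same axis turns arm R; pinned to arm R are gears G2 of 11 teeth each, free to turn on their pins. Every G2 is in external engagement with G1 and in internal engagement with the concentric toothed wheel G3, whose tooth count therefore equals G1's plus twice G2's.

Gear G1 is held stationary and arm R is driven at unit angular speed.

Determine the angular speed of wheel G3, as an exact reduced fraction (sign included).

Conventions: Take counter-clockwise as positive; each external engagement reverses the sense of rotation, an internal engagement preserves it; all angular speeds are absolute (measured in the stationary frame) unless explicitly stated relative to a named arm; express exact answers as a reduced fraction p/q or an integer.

49/30

planetary set (38T centre, 11T on arm, 60T internal) — Willis relation
ring teeth: 38 + 2·11 = 60
38(ω_sun−ω_arm) = −60(ω_ring−ω_arm),  ω_sun = 0, ω_arm = 1
ω_ring = 1 − (38/60)(0−1) = 49/30
exact speed ratio = 49/30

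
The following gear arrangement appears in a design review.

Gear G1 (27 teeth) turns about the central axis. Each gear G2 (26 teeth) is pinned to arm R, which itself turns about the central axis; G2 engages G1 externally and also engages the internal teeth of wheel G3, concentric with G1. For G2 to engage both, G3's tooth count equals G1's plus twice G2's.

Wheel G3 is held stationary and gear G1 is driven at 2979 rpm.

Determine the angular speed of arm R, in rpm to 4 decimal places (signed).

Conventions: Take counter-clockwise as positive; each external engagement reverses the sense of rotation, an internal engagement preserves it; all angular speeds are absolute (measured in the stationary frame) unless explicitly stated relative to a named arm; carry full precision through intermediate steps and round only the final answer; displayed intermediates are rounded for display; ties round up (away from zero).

+758.8019 rpm

planetary set (27T centre, 26T on arm, 79T internal) — Willis relation
normalise by the input: solve with ω_sun = 1, then scale by 2979 rpm
ring teeth: 27 + 2·26 = 79
27(ω_sun−ω_arm) = −79(ω_ring−ω_arm),  ω_ring = 0, ω_sun = 1
27(1−ω_arm) = −79(0−ω_arm)  ⇒  106·ω_arm = 27  ⇒  ω_arm = 27/106
scale: ω_arm = 27/106 × 2979 rpm = +758.8019 rpm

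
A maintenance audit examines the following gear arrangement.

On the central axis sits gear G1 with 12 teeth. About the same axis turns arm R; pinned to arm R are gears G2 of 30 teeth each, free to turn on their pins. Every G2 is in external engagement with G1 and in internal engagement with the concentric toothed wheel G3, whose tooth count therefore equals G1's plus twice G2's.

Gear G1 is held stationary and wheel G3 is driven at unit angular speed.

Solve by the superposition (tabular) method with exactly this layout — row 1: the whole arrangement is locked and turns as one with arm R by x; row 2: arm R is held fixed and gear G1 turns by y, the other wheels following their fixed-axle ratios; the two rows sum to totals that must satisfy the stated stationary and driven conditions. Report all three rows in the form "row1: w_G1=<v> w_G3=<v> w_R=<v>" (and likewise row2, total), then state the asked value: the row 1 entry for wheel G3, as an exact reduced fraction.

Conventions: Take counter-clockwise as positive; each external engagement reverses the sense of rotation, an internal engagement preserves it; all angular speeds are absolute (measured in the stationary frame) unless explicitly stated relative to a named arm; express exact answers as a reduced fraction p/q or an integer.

row1: w_G1=6/7 w_G3=6/7 w_R=6/7
row2: w_G1=-6/7 w_G3=1/7 w_R=0
total: w_G1=0 w_G3=1 w_R=6/7
asked value: 6/7

planetary set (12T centre, 30T on arm, 72T internal) — Willis relation
row 1 — lock + rotate with arm: ω_sun = ω_ring = ω_arm = x
row 2 — arm fixed, fixed-axis ratios: sun y, ring −(12/72)·y, arm 0
boundary: total ω_sun = x + y = 0 and total ω_ring = x − (12/72)·y = 1  ⇒  y = -6/7, x = 6/7
row 2 ring = −(12/72)·(-6/7) = 1/7
totals (row 1 + row 2): sun 6/7 + (-6/7) = 0, ring 6/7 + 1/7 = 1, arm 6/7 + 0 = 6/7
asked cell (row1, ring) = 6/7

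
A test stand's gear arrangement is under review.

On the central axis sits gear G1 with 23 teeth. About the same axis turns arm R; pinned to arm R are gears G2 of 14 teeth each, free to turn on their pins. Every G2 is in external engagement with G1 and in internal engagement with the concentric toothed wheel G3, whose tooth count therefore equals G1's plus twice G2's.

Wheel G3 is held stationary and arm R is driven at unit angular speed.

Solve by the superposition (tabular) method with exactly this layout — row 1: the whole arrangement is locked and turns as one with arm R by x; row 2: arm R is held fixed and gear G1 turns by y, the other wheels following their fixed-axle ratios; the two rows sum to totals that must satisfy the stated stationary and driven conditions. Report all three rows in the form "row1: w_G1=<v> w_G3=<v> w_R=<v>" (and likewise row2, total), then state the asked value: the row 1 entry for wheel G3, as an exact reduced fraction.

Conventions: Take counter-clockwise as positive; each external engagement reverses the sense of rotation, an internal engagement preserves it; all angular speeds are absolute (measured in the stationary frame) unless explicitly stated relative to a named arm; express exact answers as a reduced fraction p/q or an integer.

row1: w_G1=1 w_G3=1 w_R=1
row2: w_G1=51/23 w_G3=-1 w_R=0
total: w_G1=74/23 w_G3=0 w_R=1
asked value: 1

planetary set (23T centre, 14T on arm, 51T internal) — Willis relation
row 1: whole set turns with the arm by x
row 2 — arm fixed, fixed-axis ratios: sun y, ring −(23/51)·y, arm 0
boundary: total ω_ring = x − (23/51)·y = 0 and total ω_arm = x = 1  ⇒  y = 51/23, x = 1
row 2 ring = −(23/51)·51/23 = -1
totals (row 1 + row 2): sun 1 + 51/23 = 74/23, ring 1 + (-1) = 0, arm 1 + 0 = 1
asked cell (row1, ring) = 1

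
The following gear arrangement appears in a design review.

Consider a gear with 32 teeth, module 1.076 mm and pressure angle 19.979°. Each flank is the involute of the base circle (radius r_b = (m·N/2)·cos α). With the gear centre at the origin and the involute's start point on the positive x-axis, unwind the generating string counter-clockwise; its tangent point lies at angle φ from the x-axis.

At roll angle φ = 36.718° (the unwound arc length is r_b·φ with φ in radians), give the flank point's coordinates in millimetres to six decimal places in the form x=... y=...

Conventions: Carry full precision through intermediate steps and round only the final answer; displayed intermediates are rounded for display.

x=19.168938 y=1.362015

class = single-mesh tooth geometry [base-circle involute, m = 1.076, 32T]
pitch radius r_p = m·N/2 = 1.076·32/2 = 17.216000
base radius r_b = r_p·cos α = 17.216000·cos 19.979° = 16.179905
roll angle φ = 36.718° = 0.64084999 rad
x = r_b·(cos φ + φ·sin φ) = 19.168938
y = r_b·(sin φ − φ·cos φ) = 1.362015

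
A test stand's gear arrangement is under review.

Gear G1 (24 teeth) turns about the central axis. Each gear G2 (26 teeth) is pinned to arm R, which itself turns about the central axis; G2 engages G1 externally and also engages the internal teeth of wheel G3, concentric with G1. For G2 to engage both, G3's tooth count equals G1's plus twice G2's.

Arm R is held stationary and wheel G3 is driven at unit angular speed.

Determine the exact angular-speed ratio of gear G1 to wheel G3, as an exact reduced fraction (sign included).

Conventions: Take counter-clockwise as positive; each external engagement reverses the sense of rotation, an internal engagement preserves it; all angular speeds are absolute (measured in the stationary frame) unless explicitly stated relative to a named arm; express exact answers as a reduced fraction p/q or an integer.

-19/6

topology: planetary set — G1 24T / G2 26T / G3 76T, arm = carrier (Willis)
ring teeth: 24 + 2·26 = 76
24(ω_sun−ω_arm) = −76(ω_ring−ω_arm),  ω_arm = 0, ω_ring = 1
ω_sun = 0 − (76/24)(1−0) = -19/6
ω_out/ω_in = -19/6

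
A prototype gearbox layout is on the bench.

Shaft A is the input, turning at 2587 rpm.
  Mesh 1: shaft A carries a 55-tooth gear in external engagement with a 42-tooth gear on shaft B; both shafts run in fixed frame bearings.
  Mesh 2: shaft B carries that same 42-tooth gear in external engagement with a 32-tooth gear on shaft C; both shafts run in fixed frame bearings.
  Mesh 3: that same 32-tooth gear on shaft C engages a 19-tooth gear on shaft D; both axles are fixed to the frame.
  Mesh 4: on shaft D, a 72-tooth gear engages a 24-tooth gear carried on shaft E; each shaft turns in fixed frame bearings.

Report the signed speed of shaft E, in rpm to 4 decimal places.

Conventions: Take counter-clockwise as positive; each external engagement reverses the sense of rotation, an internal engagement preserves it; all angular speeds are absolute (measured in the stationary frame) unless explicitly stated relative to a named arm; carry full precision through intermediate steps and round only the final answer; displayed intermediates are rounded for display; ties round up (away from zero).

+22466.0526 rpm

topology: fixed-axis compound train — 4 meshes, A→E
mesh 1 [55T→42T]: ω = 2587.0000×55/42 = 3387.7381 rpm, sense flips to −
mesh 2 [42T→32T]: ω = 3387.7381×42/32 = 4446.4063 rpm, sense flips to +
mesh 3 [32T→19T]: ω = 4446.4063×32/19 = 7488.6842 rpm, sense flips to −
mesh 4 [72T→24T]: ω = 7488.6842×72/24 = 22466.0526 rpm, sense flips to +
signed output speed = +22466.0526 rpm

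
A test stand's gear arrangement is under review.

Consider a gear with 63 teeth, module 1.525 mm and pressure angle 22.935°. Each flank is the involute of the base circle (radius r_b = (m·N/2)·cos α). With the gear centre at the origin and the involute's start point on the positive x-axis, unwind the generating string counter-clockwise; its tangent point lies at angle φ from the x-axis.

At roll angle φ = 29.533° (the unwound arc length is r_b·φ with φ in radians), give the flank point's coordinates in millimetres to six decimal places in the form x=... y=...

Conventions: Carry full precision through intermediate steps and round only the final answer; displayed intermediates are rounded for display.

x=49.732374 y=1.966374

topology: single-mesh involute geometry — m = 1.525, N = 63
pitch radius r_p = m·N/2 = 1.525·63/2 = 48.037500
base radius r_b = r_p·cos α = 48.037500·cos 22.935° = 44.240017
roll angle φ = 29.533° = 0.51544809 rad
x = r_b·(cos φ + φ·sin φ) = 49.732374
y = r_b·(sin φ − φ·cos φ) = 1.966374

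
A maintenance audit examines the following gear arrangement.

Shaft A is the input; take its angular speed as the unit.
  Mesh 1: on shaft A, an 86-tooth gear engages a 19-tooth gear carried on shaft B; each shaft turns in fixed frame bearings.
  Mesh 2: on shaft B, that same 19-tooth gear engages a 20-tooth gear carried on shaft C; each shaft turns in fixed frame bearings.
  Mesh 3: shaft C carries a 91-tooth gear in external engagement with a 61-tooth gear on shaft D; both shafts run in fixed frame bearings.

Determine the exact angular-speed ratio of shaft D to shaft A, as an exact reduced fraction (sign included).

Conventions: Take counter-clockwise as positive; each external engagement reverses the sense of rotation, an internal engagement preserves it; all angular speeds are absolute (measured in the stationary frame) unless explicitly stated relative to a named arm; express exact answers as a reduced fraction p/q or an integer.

-3913/610

class = fixed-axis compound train [3 meshes; 3 ratios multiply, 3 sense flips]
mesh 1 [86T→19T]: running ratio 86/19, sense −
mesh 2 [19T→20T]: running ratio 43/10, sense +
mesh 3 [91T→61T]: running ratio 3913/610, sense −
ω_out/ω_in = -3913/610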